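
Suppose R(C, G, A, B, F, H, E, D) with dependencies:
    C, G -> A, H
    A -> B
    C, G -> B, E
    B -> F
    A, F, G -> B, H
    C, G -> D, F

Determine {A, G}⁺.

{A, B, F, G, H}

Start with {A, G}.
A -> B applies; add {B} → now {A, B, G}.
B -> F applies; add {F} → now {A, B, F, G}.
A, F, G -> B, H applies; add {H} → now {A, B, F, G, H}.
No further FD applies.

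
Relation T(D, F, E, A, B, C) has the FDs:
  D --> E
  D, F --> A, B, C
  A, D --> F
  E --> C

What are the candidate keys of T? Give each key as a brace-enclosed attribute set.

{D} never appears on the right of any FD, so every key must include it.
{A, D}⁺ = {A, B, C, D, E, F} — all of the relation — so {A, D} is a candidate key.
{D, F}⁺ = {A, B, C, D, E, F} — all of the relation — so {D, F} is a candidate key.
These are minimal and exhaustive — every other superkey contains one of them.

{A, D}, {D, F}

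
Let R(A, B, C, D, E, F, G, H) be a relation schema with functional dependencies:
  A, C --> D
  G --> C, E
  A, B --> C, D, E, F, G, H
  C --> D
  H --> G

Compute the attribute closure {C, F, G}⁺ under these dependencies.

Start with {C, F, G}.
G --> C, E applies; add {E} → now {C, E, F, G}.
C --> D applies; add {D} → now {C, D, E, F, G}.
No further FD applies.

{C, D, E, F, G}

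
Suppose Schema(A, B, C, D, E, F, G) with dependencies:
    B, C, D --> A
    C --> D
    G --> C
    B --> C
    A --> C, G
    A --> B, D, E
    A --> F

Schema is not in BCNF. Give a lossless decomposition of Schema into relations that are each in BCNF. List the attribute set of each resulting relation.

{A, B, E, F, G}; {C, D}; {C, G}

Candidate keys of the original relation: {A}, {B}.
In {A, B, C, D, E, F, G}, {C} is not a superkey ({C}⁺ restricted to this set is {C, D}), so split on C --> D into {C, D} and {A, B, C, E, F, G}.
{C, D}: every determinant is a superkey — BCNF.
In {A, B, C, E, F, G}, {G} is not a superkey ({G}⁺ restricted to this set is {C, G}), so split on G --> C into {C, G} and {A, B, E, F, G}.
{C, G}: every determinant is a superkey — BCNF.
{A, B, E, F, G}: every determinant is a superkey — BCNF.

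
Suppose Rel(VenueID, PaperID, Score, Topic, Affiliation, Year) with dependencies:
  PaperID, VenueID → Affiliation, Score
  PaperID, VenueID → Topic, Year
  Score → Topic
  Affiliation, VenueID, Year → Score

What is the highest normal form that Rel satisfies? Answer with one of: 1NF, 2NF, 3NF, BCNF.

Candidate key: {PaperID, VenueID}. Prime attributes: {PaperID, VenueID}.
Score → Topic: {Score}⁺ = {Score, Topic}, which is not all of the attributes, so the left side is not a superkey — BCNF is violated.
Because {Topic} is non-prime and the left side of Score → Topic is not a superkey, the relation is not in 3NF.
Checking every proper subset of each key, none determines a non-prime attribute — 2NF is satisfied.

2NF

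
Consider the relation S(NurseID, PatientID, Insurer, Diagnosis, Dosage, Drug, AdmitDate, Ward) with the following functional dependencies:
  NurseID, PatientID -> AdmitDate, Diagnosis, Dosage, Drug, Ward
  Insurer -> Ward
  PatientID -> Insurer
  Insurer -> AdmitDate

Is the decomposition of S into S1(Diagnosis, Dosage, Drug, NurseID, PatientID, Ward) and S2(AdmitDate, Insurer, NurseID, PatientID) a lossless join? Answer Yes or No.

The shared attributes are {NurseID, PatientID} and {NurseID, PatientID}⁺ = {AdmitDate, Diagnosis, Dosage, Drug, Insurer, NurseID, PatientID, Ward}.
Since S1 ⊆ {AdmitDate, Diagnosis, Dosage, Drug, Insurer, NurseID, PatientID, Ward}, the intersection is a superkey of S1; the decomposition is lossless.

Yes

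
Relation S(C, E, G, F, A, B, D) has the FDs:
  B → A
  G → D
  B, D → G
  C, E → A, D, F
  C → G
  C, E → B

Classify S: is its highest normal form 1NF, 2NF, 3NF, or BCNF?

Candidate key: {C, E}. Prime attributes: {C, E}.
B → A breaks BCNF: {B}⁺ = {A, B}, so {B} is not a superkey.
Because {A} is non-prime and the left side of B → A is not a superkey, the relation is not in 3NF.
{C} is a proper subset of the key {C, E}, and {C}⁺ contains the non-prime attributes {D, G} — a partial dependency, so 2NF is violated.

1NF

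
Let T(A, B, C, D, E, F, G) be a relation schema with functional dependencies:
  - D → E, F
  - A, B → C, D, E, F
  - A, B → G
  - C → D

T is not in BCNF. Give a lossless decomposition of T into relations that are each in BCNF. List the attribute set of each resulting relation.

{A, B, C, G}; {C, D}; {D, E, F}

Candidate key of the original relation: {A, B}.
In {A, B, C, D, E, F, G}, {D} is not a superkey ({D}⁺ restricted to this set is {D, E, F}), so split on D → E, F into {D, E, F} and {A, B, C, D, G}.
{D, E, F} has no BCNF violation.
In {A, B, C, D, G}, {C} is not a superkey ({C}⁺ restricted to this set is {C, D}), so split on C → D into {C, D} and {A, B, C, G}.
{C, D} has no BCNF violation.
{A, B, C, G} has no BCNF violation.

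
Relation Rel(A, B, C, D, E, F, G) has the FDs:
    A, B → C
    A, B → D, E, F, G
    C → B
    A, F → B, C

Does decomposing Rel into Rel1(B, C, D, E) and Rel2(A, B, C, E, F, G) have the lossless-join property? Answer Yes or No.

No

Common attributes: {B, C, E}; their closure is {B, C, E}.
Neither Rel1 nor Rel2 is contained in that closure, so the decomposition is lossy.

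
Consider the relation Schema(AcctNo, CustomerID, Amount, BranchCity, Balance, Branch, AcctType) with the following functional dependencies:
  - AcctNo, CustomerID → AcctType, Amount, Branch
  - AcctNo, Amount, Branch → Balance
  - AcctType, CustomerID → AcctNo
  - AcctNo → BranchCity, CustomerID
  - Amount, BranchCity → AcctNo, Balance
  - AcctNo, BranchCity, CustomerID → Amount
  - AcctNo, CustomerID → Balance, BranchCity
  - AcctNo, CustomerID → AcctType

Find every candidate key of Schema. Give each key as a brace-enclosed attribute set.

{AcctNo}, {AcctType, CustomerID}, {Amount, BranchCity}

Closure of {AcctNo} is {AcctNo, AcctType, Amount, Balance, Branch, BranchCity, CustomerID}, the whole schema; {AcctNo} is a candidate key.
Closure of {AcctType, CustomerID} is {AcctNo, AcctType, Amount, Balance, Branch, BranchCity, CustomerID}, the whole schema; {AcctType, CustomerID} is a candidate key.
Closure of {Amount, BranchCity} is {AcctNo, AcctType, Amount, Balance, Branch, BranchCity, CustomerID}, the whole schema; {Amount, BranchCity} is a candidate key.
These are minimal and exhaustive — every other superkey contains one of them.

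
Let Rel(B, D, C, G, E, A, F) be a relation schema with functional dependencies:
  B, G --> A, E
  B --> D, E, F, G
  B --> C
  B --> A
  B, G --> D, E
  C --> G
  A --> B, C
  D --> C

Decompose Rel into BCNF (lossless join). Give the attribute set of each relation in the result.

{A, B, D, E, F}; {C, D}; {C, G}

Candidate keys of the original relation: {A}, {B}.
{A, B, C, D, E, F, G}: {C} determines {C, G} here but is not a superkey — split on C --> G, giving {C, G} and {A, B, C, D, E, F}.
{C, G}: every determinant is a superkey — BCNF.
{A, B, C, D, E, F}: {D} determines {C, D} here but is not a superkey — split on D --> C, giving {C, D} and {A, B, D, E, F}.
{C, D}: every determinant is a superkey — BCNF.
{A, B, D, E, F}: every determinant is a superkey — BCNF.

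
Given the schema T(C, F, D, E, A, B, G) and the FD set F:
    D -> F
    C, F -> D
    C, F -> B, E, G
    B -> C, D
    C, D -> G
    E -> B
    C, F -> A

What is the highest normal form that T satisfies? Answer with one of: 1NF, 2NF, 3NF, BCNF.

Candidate keys: {B}, {C, D}, {C, F}, {E}. Prime attributes: {B, C, D, E, F}.
D -> F breaks BCNF: {D}⁺ = {D, F}, so {D} is not a superkey.
But every attribute on its right side ({F}) is prime, and the same holds for every other non-superkey FD, so 3NF still holds.

3NF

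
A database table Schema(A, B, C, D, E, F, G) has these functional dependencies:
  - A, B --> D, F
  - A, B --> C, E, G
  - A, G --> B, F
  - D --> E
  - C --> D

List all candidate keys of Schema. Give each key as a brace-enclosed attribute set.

{A, B}, {A, G}

No FD produces {A}, so it must be in every candidate key.
{A, B}⁺ = {A, B, C, D, E, F, G} — all of the relation — so {A, B} is a candidate key.
{A, G}⁺ = {A, B, C, D, E, F, G} — all of the relation — so {A, G} is a candidate key.
Any other superkey properly contains one of these, so there are no further candidate keys.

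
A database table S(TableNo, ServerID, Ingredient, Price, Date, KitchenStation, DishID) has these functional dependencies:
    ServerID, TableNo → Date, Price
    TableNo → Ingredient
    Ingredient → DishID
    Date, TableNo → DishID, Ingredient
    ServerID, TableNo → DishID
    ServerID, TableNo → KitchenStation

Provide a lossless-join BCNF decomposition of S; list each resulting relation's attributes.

{Date, KitchenStation, Price, ServerID, TableNo}; {DishID, Ingredient}; {Ingredient, TableNo}

Candidate key of the original relation: {ServerID, TableNo}.
In {Date, DishID, Ingredient, KitchenStation, Price, ServerID, TableNo}, {TableNo} is not a superkey ({TableNo}⁺ restricted to this set is {DishID, Ingredient, TableNo}), so split on TableNo → DishID, Ingredient into {DishID, Ingredient, TableNo} and {Date, KitchenStation, Price, ServerID, TableNo}.
In {DishID, Ingredient, TableNo}, {Ingredient} is not a superkey ({Ingredient}⁺ restricted to this set is {DishID, Ingredient}), so split on Ingredient → DishID into {DishID, Ingredient} and {Ingredient, TableNo}.
{DishID, Ingredient} is in BCNF.
{Ingredient, TableNo} is in BCNF.
{Date, KitchenStation, Price, ServerID, TableNo} is in BCNF.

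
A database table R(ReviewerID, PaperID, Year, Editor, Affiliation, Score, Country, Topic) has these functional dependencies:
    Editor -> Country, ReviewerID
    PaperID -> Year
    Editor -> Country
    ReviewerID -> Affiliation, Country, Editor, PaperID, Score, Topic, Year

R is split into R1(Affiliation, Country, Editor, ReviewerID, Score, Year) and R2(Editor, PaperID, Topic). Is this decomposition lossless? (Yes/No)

Yes

The shared attributes are {Editor} and {Editor}⁺ = {Affiliation, Country, Editor, PaperID, ReviewerID, Score, Topic, Year}.
Since R1 ⊆ {Affiliation, Country, Editor, PaperID, ReviewerID, Score, Topic, Year}, the intersection is a superkey of R1; the decomposition is lossless.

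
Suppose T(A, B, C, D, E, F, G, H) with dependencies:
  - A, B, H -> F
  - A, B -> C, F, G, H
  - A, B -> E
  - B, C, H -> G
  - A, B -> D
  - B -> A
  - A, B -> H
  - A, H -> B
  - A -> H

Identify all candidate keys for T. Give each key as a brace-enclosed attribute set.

{A}, {B}

{A}⁺ = {A, B, C, D, E, F, G, H} — all of the relation — so {A} is a candidate key.
{B}⁺ = {A, B, C, D, E, F, G, H} — all of the relation — so {B} is a candidate key.
No proper subset of any of these is a key, and no other minimal superkey exists.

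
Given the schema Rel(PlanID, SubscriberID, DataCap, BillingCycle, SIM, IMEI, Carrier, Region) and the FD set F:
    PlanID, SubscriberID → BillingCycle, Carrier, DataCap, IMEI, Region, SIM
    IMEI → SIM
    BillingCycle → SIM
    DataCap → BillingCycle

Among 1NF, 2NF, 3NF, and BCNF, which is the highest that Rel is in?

2NF

Candidate key: {PlanID, SubscriberID}. Prime attributes: {PlanID, SubscriberID}.
IMEI → SIM breaks BCNF: {IMEI}⁺ = {IMEI, SIM}, so {IMEI} is not a superkey.
IMEI → SIM determines the non-prime attribute {SIM} from a non-superkey — 3NF is violated.
No non-prime attribute depends on a proper subset of any candidate key, so 2NF holds.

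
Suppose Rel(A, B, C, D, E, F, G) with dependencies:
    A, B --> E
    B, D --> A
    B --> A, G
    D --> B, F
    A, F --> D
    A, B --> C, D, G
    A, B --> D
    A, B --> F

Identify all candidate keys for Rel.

{A, F}, {B}, {D}

{B}⁺ = {A, B, C, D, E, F, G}, which is every attribute, so {B} is a candidate key.
{D}⁺ = {A, B, C, D, E, F, G}, which is every attribute, so {D} is a candidate key.
{A, F}⁺ = {A, B, C, D, E, F, G}, which is every attribute, so {A, F} is a candidate key.
Any other superkey properly contains one of these, so there are no further candidate keys.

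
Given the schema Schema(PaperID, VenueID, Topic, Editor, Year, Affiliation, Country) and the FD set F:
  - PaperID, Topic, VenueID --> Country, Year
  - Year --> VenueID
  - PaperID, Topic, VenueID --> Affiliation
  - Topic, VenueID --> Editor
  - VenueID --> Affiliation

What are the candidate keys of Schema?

No FD produces {PaperID, Topic}, so they must be in every candidate key.
Closure of {PaperID, Topic, VenueID} is {Affiliation, Country, Editor, PaperID, Topic, VenueID, Year}, the whole schema; {PaperID, Topic, VenueID} is a candidate key.
Closure of {PaperID, Topic, Year} is {Affiliation, Country, Editor, PaperID, Topic, VenueID, Year}, the whole schema; {PaperID, Topic, Year} is a candidate key.
These are minimal and exhaustive — every other superkey contains one of them.

{PaperID, Topic, VenueID}, {PaperID, Topic, Year}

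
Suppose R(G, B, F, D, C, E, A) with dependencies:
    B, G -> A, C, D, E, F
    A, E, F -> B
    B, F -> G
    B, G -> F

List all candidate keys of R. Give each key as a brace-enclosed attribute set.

{B, F}⁺ = {A, B, C, D, E, F, G} — all of the relation — so {B, F} is a candidate key.
{B, G}⁺ = {A, B, C, D, E, F, G} — all of the relation — so {B, G} is a candidate key.
{A, E, F}⁺ = {A, B, C, D, E, F, G} — all of the relation — so {A, E, F} is a candidate key.
Any other superkey properly contains one of these, so there are no further candidate keys.

{A, E, F}, {B, F}, {B, G}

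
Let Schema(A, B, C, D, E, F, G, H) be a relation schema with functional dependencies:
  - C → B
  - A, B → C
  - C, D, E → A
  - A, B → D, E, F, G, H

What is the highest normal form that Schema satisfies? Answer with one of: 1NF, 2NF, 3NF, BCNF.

3NF

Candidate keys: {A, B}, {A, C}, {C, D, E}. Prime attributes: {A, B, C, D, E}.
C → B breaks BCNF: {C}⁺ = {B, C}, so {C} is not a superkey.
But every attribute on its right side ({B}) is prime, and the same holds for every other non-superkey FD, so 3NF still holds.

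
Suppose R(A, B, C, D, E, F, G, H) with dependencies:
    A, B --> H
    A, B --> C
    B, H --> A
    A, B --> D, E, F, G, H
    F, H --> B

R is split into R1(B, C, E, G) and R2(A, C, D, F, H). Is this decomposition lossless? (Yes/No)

Common attributes: {C}; their closure is {C}.
The closure covers neither R1 nor R2 entirely; the join is not lossless.

No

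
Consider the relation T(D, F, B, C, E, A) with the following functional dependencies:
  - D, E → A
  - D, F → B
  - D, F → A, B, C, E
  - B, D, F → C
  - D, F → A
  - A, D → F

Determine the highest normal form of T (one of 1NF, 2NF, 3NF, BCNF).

BCNF

Candidate keys: {A, D}, {D, E}, {D, F}. Prime attributes: {A, D, E, F}.
Every FD has a superkey on the left, so the relation is in BCNF.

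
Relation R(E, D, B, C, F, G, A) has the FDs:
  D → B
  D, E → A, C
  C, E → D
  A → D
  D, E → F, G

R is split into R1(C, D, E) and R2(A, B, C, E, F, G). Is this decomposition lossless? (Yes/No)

The shared attributes are {C, E} and {C, E}⁺ = {A, B, C, D, E, F, G}.
This includes all of R1, so the common attributes are a superkey of R1 — the join is lossless.

Yes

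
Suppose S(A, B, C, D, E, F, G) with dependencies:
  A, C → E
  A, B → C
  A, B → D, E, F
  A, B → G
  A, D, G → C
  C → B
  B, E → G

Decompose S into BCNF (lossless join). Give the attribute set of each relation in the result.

Candidate keys of the original relation: {A, B}, {A, C}, {A, D, G}.
Within {A, B, C, D, E, F, G}: {C}⁺ ∩ {A, B, C, D, E, F, G} = {B, C}, not the whole set, so C → B violates BCNF; decompose into {B, C} and {A, C, D, E, F, G}.
{B, C}: every determinant is a superkey — BCNF.
Within {A, C, D, E, F, G}: {C, E}⁺ ∩ {A, C, D, E, F, G} = {C, E, G}, not the whole set, so C, E → G violates BCNF; decompose into {C, E, G} and {A, C, D, E, F}.
{C, E, G}: every determinant is a superkey — BCNF.
{A, C, D, E, F}: every determinant is a superkey — BCNF.

{A, C, D, E, F}; {B, C}; {C, E, G}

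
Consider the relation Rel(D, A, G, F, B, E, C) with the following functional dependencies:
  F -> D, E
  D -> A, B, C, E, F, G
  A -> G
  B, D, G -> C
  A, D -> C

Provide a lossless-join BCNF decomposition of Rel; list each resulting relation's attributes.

{A, B, C, D, E, F}; {A, G}

Candidate keys of the original relation: {D}, {F}.
In {A, B, C, D, E, F, G}, {A} is not a superkey ({A}⁺ restricted to this set is {A, G}), so split on A -> G into {A, G} and {A, B, C, D, E, F}.
{A, G}: every determinant is a superkey — BCNF.
{A, B, C, D, E, F}: every determinant is a superkey — BCNF.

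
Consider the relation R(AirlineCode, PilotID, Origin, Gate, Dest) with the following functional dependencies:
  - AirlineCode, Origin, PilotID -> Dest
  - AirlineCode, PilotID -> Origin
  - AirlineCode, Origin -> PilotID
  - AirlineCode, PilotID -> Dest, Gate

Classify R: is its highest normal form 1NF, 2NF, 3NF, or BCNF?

Candidate keys: {AirlineCode, Origin}, {AirlineCode, PilotID}. Prime attributes: {AirlineCode, Origin, PilotID}.
Every FD has a superkey on the left, so the relation is in BCNF.

BCNF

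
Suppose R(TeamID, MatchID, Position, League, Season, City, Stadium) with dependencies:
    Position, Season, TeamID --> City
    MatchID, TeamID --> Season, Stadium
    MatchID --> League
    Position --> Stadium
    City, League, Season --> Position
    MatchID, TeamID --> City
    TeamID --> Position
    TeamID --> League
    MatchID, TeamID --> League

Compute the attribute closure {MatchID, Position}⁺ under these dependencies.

Start with {MatchID, Position}.
MatchID --> League applies; add {League} → now {League, MatchID, Position}.
Position --> Stadium applies; add {Stadium} → now {League, MatchID, Position, Stadium}.
No further FD applies.

{League, MatchID, Position, Stadium}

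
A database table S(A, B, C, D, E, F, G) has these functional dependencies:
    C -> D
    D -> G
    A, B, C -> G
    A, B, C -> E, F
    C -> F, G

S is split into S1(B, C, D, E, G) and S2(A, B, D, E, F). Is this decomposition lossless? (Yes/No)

The shared attributes are {B, D, E} and {B, D, E}⁺ = {B, D, E, G}.
The closure covers neither S1 nor S2 entirely; the join is not lossless.

No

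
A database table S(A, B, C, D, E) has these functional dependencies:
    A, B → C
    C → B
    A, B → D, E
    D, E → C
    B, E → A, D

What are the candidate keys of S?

{A, B}⁺ = {A, B, C, D, E}, which is every attribute, so {A, B} is a candidate key.
{A, C}⁺ = {A, B, C, D, E}, which is every attribute, so {A, C} is a candidate key.
{B, E}⁺ = {A, B, C, D, E}, which is every attribute, so {B, E} is a candidate key.
{C, E}⁺ = {A, B, C, D, E}, which is every attribute, so {C, E} is a candidate key.
{D, E}⁺ = {A, B, C, D, E}, which is every attribute, so {D, E} is a candidate key.
No proper subset of any of these is a key, and no other minimal superkey exists.

{A, B}, {A, C}, {B, E}, {C, E}, {D, E}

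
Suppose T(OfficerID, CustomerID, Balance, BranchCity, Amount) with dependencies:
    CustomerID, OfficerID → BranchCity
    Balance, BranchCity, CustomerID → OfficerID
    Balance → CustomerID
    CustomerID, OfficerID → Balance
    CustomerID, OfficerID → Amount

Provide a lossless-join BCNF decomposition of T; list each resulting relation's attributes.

{Amount, Balance, BranchCity, OfficerID}; {Balance, CustomerID}

Candidate keys of the original relation: {Balance, BranchCity}, {Balance, OfficerID}, {CustomerID, OfficerID}.
{Amount, Balance, BranchCity, CustomerID, OfficerID}: {Balance} determines {Balance, CustomerID} here but is not a superkey — split on Balance → CustomerID, giving {Balance, CustomerID} and {Amount, Balance, BranchCity, OfficerID}.
{Balance, CustomerID} is in BCNF.
{Amount, Balance, BranchCity, OfficerID} is in BCNF.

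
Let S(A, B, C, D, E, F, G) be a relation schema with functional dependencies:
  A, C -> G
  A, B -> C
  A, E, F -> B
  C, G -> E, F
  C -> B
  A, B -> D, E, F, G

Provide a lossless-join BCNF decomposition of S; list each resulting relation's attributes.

Candidate keys of the original relation: {A, B}, {A, C}, {A, E, F}.
{A, B, C, D, E, F, G}: {C, G} determines {B, C, E, F, G} here but is not a superkey — split on C, G -> B, E, F, giving {B, C, E, F, G} and {A, C, D, G}.
{B, C, E, F, G}: {C} determines {B, C} here but is not a superkey — split on C -> B, giving {B, C} and {C, E, F, G}.
{B, C} has no BCNF violation.
{C, E, F, G} has no BCNF violation.
{A, C, D, G} has no BCNF violation.

{A, C, D, G}; {B, C}; {C, E, F, G}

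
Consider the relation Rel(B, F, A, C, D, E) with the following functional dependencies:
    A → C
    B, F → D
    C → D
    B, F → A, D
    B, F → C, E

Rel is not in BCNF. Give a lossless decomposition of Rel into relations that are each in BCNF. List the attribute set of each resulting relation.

Candidate key of the original relation: {B, F}.
{A, B, C, D, E, F}: {A} determines {A, C, D} here but is not a superkey — split on A → C, D, giving {A, C, D} and {A, B, E, F}.
{A, C, D}: {C} determines {C, D} here but is not a superkey — split on C → D, giving {C, D} and {A, C}.
{C, D} is in BCNF.
{A, C} is in BCNF.
{A, B, E, F} is in BCNF.

{A, B, E, F}; {A, C}; {C, D}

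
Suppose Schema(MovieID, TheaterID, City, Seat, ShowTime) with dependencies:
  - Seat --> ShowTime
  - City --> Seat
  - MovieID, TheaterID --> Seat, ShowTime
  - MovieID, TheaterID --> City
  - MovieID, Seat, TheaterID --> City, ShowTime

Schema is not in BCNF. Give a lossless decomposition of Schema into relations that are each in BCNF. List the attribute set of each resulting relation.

Candidate key of the original relation: {MovieID, TheaterID}.
Within {City, MovieID, Seat, ShowTime, TheaterID}: {Seat}⁺ ∩ {City, MovieID, Seat, ShowTime, TheaterID} = {Seat, ShowTime}, not the whole set, so Seat --> ShowTime violates BCNF; decompose into {Seat, ShowTime} and {City, MovieID, Seat, TheaterID}.
{Seat, ShowTime}: every determinant is a superkey — BCNF.
Within {City, MovieID, Seat, TheaterID}: {City}⁺ ∩ {City, MovieID, Seat, TheaterID} = {City, Seat}, not the whole set, so City --> Seat violates BCNF; decompose into {City, Seat} and {City, MovieID, TheaterID}.
{City, Seat}: every determinant is a superkey — BCNF.
{City, MovieID, TheaterID}: every determinant is a superkey — BCNF.

{City, MovieID, TheaterID}; {City, Seat}; {Seat, ShowTime}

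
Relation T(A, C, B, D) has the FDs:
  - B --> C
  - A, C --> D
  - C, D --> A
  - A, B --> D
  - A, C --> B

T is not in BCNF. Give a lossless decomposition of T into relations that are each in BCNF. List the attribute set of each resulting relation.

Candidate keys of the original relation: {A, B}, {A, C}, {B, D}, {C, D}.
In {A, B, C, D}, {B} is not a superkey ({B}⁺ restricted to this set is {B, C}), so split on B --> C into {B, C} and {A, B, D}.
{B, C} has no BCNF violation.
{A, B, D} has no BCNF violation.

{A, B, D}; {B, C}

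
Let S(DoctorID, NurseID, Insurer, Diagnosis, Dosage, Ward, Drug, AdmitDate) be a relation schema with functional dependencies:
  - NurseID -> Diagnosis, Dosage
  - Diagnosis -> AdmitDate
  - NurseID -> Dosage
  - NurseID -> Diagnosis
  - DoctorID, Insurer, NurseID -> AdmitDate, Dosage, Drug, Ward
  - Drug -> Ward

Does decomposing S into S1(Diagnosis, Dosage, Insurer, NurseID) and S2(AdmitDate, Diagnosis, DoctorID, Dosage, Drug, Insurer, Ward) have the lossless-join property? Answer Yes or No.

The shared attributes are {Diagnosis, Dosage, Insurer} and {Diagnosis, Dosage, Insurer}⁺ = {AdmitDate, Diagnosis, Dosage, Insurer}.
S1 ⊄ {AdmitDate, Diagnosis, Dosage, Insurer} and S2 ⊄ {AdmitDate, Diagnosis, Dosage, Insurer}, so the split is lossy.

No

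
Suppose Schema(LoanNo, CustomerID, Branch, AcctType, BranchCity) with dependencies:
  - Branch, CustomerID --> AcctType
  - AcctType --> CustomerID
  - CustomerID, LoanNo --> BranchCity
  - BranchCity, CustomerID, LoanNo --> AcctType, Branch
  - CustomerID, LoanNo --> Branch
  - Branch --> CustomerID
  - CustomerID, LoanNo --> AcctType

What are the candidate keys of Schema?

{AcctType, LoanNo}, {Branch, LoanNo}, {CustomerID, LoanNo}

{LoanNo} never appears on the right of any FD, so every key must include it.
{AcctType, LoanNo}⁺ = {AcctType, Branch, BranchCity, CustomerID, LoanNo} — all of the relation — so {AcctType, LoanNo} is a candidate key.
{Branch, LoanNo}⁺ = {AcctType, Branch, BranchCity, CustomerID, LoanNo} — all of the relation — so {Branch, LoanNo} is a candidate key.
{CustomerID, LoanNo}⁺ = {AcctType, Branch, BranchCity, CustomerID, LoanNo} — all of the relation — so {CustomerID, LoanNo} is a candidate key.
No proper subset of any of these is a key, and no other minimal superkey exists.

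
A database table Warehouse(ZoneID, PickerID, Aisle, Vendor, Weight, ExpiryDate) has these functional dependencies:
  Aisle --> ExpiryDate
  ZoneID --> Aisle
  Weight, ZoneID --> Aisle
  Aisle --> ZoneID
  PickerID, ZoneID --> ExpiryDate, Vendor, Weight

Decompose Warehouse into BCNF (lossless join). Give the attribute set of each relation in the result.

Candidate keys of the original relation: {Aisle, PickerID}, {PickerID, ZoneID}.
Within {Aisle, ExpiryDate, PickerID, Vendor, Weight, ZoneID}: {Aisle}⁺ ∩ {Aisle, ExpiryDate, PickerID, Vendor, Weight, ZoneID} = {Aisle, ExpiryDate, ZoneID}, not the whole set, so Aisle --> ExpiryDate, ZoneID violates BCNF; decompose into {Aisle, ExpiryDate, ZoneID} and {Aisle, PickerID, Vendor, Weight}.
{Aisle, ExpiryDate, ZoneID}: every determinant is a superkey — BCNF.
{Aisle, PickerID, Vendor, Weight}: every determinant is a superkey — BCNF.

{Aisle, ExpiryDate, ZoneID}; {Aisle, PickerID, Vendor, Weight}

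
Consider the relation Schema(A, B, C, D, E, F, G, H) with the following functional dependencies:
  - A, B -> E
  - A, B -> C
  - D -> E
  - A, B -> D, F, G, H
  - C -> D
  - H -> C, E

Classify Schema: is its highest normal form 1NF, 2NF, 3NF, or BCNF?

Candidate key: {A, B}. Prime attributes: {A, B}.
D -> E: {D}⁺ = {D, E}, which is not all of the attributes, so the left side is not a superkey — BCNF is violated.
D -> E has non-prime {E} on the right and a non-superkey on the left, so 3NF fails.
No non-prime attribute depends on a proper subset of any candidate key, so 2NF holds.

2NF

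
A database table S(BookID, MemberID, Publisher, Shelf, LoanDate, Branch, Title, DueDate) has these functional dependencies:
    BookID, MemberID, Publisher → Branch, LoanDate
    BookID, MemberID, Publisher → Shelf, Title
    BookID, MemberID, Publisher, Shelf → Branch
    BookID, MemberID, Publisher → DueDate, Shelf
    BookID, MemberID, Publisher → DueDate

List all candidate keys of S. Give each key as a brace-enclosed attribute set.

{BookID, MemberID, Publisher}

No FD produces {BookID, MemberID, Publisher}, so they must be in every candidate key.
{BookID, MemberID, Publisher}⁺ = {BookID, Branch, DueDate, LoanDate, MemberID, Publisher, Shelf, Title}, which is every attribute, so {BookID, MemberID, Publisher} is a candidate key.
No other minimal set has full closure, so this is the only candidate key.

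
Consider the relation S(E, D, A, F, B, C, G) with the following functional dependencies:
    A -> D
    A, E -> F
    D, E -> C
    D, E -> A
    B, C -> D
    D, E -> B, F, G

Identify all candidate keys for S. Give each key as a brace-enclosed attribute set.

{A, E}, {B, C, E}, {D, E}

Attributes never on any right-hand side: {E} — every candidate key must contain it.
{A, E} is a candidate key since {A, E}⁺ = {A, B, C, D, E, F, G} covers every attribute.
{D, E} is a candidate key since {D, E}⁺ = {A, B, C, D, E, F, G} covers every attribute.
{B, C, E} is a candidate key since {B, C, E}⁺ = {A, B, C, D, E, F, G} covers every attribute.
Any other superkey properly contains one of these, so there are no further candidate keys.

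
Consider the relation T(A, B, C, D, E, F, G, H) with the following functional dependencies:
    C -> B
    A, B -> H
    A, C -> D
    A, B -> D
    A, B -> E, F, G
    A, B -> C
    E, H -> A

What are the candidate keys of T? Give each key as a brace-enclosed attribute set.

{A, B}⁺ = {A, B, C, D, E, F, G, H} — all of the relation — so {A, B} is a candidate key.
{A, C}⁺ = {A, B, C, D, E, F, G, H} — all of the relation — so {A, C} is a candidate key.
{B, E, H}⁺ = {A, B, C, D, E, F, G, H} — all of the relation — so {B, E, H} is a candidate key.
{C, E, H}⁺ = {A, B, C, D, E, F, G, H} — all of the relation — so {C, E, H} is a candidate key.
These are minimal and exhaustive — every other superkey contains one of them.

{A, B}, {A, C}, {B, E, H}, {C, E, H}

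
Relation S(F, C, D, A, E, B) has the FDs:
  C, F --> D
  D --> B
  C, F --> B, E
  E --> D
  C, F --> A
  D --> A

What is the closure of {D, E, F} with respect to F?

Start with {D, E, F}.
D --> B applies; add {B} → now {B, D, E, F}.
D --> A applies; add {A} → now {A, B, D, E, F}.
No further FD applies.

{A, B, D, E, F}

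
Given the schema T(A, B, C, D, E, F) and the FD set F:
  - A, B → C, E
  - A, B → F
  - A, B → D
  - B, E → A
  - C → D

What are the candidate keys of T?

{A, B}, {B, E}

No FD produces {B}, so it must be in every candidate key.
{A, B} is a candidate key since {A, B}⁺ = {A, B, C, D, E, F} covers every attribute.
{B, E} is a candidate key since {B, E}⁺ = {A, B, C, D, E, F} covers every attribute.
Any other superkey properly contains one of these, so there are no further candidate keys.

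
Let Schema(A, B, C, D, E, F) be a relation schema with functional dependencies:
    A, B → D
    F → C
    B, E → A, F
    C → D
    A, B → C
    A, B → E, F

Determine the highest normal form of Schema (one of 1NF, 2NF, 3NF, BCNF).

Candidate keys: {A, B}, {B, E}. Prime attributes: {A, B, E}.
F → C breaks BCNF: {F}⁺ = {C, D, F}, so {F} is not a superkey.
F → C determines the non-prime attribute {C} from a non-superkey — 3NF is violated.
Checking every proper subset of each key, none determines a non-prime attribute — 2NF is satisfied.

2NF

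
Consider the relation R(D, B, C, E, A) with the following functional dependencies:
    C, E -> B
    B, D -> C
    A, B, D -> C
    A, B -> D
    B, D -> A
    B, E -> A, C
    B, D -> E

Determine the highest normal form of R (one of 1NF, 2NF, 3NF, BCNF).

BCNF

Candidate keys: {A, B}, {B, D}, {B, E}, {C, E}. Prime attributes: {A, B, C, D, E}.
Each dependency's left side is a superkey — BCNF holds.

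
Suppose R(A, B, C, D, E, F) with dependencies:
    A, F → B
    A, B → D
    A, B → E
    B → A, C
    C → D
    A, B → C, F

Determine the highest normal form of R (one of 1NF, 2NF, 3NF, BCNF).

Candidate keys: {A, F}, {B}. Prime attributes: {A, B, F}.
C → D breaks BCNF: {C}⁺ = {C, D}, so {C} is not a superkey.
Because {D} is non-prime and the left side of C → D is not a superkey, the relation is not in 3NF.
No proper subset of a key has a non-prime attribute in its closure, so there is no partial dependency; 2NF holds.

2NF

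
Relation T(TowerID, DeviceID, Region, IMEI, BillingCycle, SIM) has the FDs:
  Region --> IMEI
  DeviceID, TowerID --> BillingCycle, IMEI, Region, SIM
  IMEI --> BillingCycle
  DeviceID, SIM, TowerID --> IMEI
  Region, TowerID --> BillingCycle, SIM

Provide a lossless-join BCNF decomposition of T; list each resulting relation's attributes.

Candidate key of the original relation: {DeviceID, TowerID}.
{BillingCycle, DeviceID, IMEI, Region, SIM, TowerID}: {Region} determines {BillingCycle, IMEI, Region} here but is not a superkey — split on Region --> BillingCycle, IMEI, giving {BillingCycle, IMEI, Region} and {DeviceID, Region, SIM, TowerID}.
{BillingCycle, IMEI, Region}: {IMEI} determines {BillingCycle, IMEI} here but is not a superkey — split on IMEI --> BillingCycle, giving {BillingCycle, IMEI} and {IMEI, Region}.
{BillingCycle, IMEI} is in BCNF.
{IMEI, Region} is in BCNF.
{DeviceID, Region, SIM, TowerID}: {Region, TowerID} determines {Region, SIM, TowerID} here but is not a superkey — split on Region, TowerID --> SIM, giving {Region, SIM, TowerID} and {DeviceID, Region, TowerID}.
{Region, SIM, TowerID} is in BCNF.
{DeviceID, Region, TowerID} is in BCNF.

{BillingCycle, IMEI}; {DeviceID, Region, TowerID}; {IMEI, Region}; {Region, SIM, TowerID}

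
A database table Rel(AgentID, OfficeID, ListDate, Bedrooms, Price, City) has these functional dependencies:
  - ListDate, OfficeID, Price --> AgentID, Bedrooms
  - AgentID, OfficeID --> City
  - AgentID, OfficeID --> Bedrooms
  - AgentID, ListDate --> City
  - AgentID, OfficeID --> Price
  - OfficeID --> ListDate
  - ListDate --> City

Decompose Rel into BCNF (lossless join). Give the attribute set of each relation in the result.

{AgentID, Bedrooms, OfficeID, Price}; {AgentID, ListDate}; {City, ListDate}; {ListDate, OfficeID}

Candidate keys of the original relation: {AgentID, OfficeID}, {OfficeID, Price}.
In {AgentID, Bedrooms, City, ListDate, OfficeID, Price}, {AgentID, ListDate} is not a superkey ({AgentID, ListDate}⁺ restricted to this set is {AgentID, City, ListDate}), so split on AgentID, ListDate --> City into {AgentID, City, ListDate} and {AgentID, Bedrooms, ListDate, OfficeID, Price}.
In {AgentID, City, ListDate}, {ListDate} is not a superkey ({ListDate}⁺ restricted to this set is {City, ListDate}), so split on ListDate --> City into {City, ListDate} and {AgentID, ListDate}.
{City, ListDate} has no BCNF violation.
{AgentID, ListDate} has no BCNF violation.
In {AgentID, Bedrooms, ListDate, OfficeID, Price}, {OfficeID} is not a superkey ({OfficeID}⁺ restricted to this set is {ListDate, OfficeID}), so split on OfficeID --> ListDate into {ListDate, OfficeID} and {AgentID, Bedrooms, OfficeID, Price}.
{ListDate, OfficeID} has no BCNF violation.
{AgentID, Bedrooms, OfficeID, Price} has no BCNF violation.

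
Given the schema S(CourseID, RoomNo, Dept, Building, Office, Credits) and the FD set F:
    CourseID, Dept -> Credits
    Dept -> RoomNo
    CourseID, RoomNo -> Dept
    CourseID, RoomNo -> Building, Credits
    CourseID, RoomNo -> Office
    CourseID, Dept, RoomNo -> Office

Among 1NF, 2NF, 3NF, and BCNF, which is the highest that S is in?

3NF

Candidate keys: {CourseID, Dept}, {CourseID, RoomNo}. Prime attributes: {CourseID, Dept, RoomNo}.
For Dept -> RoomNo we have {Dept}⁺ = {Dept, RoomNo}; {Dept} is not a superkey, so BCNF fails.
But every attribute on its right side ({RoomNo}) is prime, and the same holds for every other non-superkey FD, so 3NF still holds.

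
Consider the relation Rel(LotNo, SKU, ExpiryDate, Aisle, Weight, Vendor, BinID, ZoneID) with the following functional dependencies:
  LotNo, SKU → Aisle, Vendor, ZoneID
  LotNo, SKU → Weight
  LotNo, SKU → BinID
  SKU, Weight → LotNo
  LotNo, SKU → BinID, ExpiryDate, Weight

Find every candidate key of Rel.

{LotNo, SKU}, {SKU, Weight}

{SKU} never appears on the right of any FD, so every key must include it.
Closure of {LotNo, SKU} is {Aisle, BinID, ExpiryDate, LotNo, SKU, Vendor, Weight, ZoneID}, the whole schema; {LotNo, SKU} is a candidate key.
Closure of {SKU, Weight} is {Aisle, BinID, ExpiryDate, LotNo, SKU, Vendor, Weight, ZoneID}, the whole schema; {SKU, Weight} is a candidate key.
No proper subset of any of these is a key, and no other minimal superkey exists.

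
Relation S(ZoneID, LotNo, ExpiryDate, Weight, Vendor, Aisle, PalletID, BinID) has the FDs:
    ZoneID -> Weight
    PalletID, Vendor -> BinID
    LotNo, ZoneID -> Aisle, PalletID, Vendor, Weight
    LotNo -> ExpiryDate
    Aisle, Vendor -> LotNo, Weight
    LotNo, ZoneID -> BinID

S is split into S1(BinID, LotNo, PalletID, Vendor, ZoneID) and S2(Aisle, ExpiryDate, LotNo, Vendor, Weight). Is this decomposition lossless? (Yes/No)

No

Common attributes: {LotNo, Vendor}; their closure is {ExpiryDate, LotNo, Vendor}.
S1 ⊄ {ExpiryDate, LotNo, Vendor} and S2 ⊄ {ExpiryDate, LotNo, Vendor}, so the split is lossy.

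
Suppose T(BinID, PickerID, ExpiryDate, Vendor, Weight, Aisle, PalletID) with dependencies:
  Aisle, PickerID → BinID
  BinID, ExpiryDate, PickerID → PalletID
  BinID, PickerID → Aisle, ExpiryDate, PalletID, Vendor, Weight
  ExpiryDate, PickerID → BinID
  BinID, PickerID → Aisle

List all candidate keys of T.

{Aisle, PickerID}, {BinID, PickerID}, {ExpiryDate, PickerID}

{PickerID} never appears on the right of any FD, so every key must include it.
{Aisle, PickerID} is a candidate key since {Aisle, PickerID}⁺ = {Aisle, BinID, ExpiryDate, PalletID, PickerID, Vendor, Weight} covers every attribute.
{BinID, PickerID} is a candidate key since {BinID, PickerID}⁺ = {Aisle, BinID, ExpiryDate, PalletID, PickerID, Vendor, Weight} covers every attribute.
{ExpiryDate, PickerID} is a candidate key since {ExpiryDate, PickerID}⁺ = {Aisle, BinID, ExpiryDate, PalletID, PickerID, Vendor, Weight} covers every attribute.
Any other superkey properly contains one of these, so there are no further candidate keys.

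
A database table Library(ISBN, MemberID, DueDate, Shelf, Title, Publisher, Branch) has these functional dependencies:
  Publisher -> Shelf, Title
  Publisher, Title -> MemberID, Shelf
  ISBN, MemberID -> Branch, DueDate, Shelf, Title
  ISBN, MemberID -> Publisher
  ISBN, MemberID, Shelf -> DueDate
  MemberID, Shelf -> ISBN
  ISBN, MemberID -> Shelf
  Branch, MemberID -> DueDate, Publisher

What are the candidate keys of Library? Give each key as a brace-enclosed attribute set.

{Publisher}⁺ = {Branch, DueDate, ISBN, MemberID, Publisher, Shelf, Title}, which is every attribute, so {Publisher} is a candidate key.
{Branch, MemberID}⁺ = {Branch, DueDate, ISBN, MemberID, Publisher, Shelf, Title}, which is every attribute, so {Branch, MemberID} is a candidate key.
{ISBN, MemberID}⁺ = {Branch, DueDate, ISBN, MemberID, Publisher, Shelf, Title}, which is every attribute, so {ISBN, MemberID} is a candidate key.
{MemberID, Shelf}⁺ = {Branch, DueDate, ISBN, MemberID, Publisher, Shelf, Title}, which is every attribute, so {MemberID, Shelf} is a candidate key.
No proper subset of any of these is a key, and no other minimal superkey exists.

{Branch, MemberID}, {ISBN, MemberID}, {MemberID, Shelf}, {Publisher}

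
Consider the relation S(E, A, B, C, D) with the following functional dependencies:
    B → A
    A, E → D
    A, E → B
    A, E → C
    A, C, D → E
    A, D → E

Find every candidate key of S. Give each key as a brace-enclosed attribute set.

{A, D} is a candidate key since {A, D}⁺ = {A, B, C, D, E} covers every attribute.
{A, E} is a candidate key since {A, E}⁺ = {A, B, C, D, E} covers every attribute.
{B, D} is a candidate key since {B, D}⁺ = {A, B, C, D, E} covers every attribute.
{B, E} is a candidate key since {B, E}⁺ = {A, B, C, D, E} covers every attribute.
No proper subset of any of these is a key, and no other minimal superkey exists.

{A, D}, {A, E}, {B, D}, {B, E}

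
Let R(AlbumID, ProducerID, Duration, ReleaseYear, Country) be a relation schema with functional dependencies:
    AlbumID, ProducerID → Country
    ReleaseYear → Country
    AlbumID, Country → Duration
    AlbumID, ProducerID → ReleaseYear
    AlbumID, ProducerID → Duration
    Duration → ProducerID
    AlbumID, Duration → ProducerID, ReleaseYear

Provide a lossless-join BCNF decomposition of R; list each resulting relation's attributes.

{AlbumID, Duration, ReleaseYear}; {Country, ReleaseYear}; {Duration, ProducerID}

Candidate keys of the original relation: {AlbumID, Country}, {AlbumID, Duration}, {AlbumID, ProducerID}, {AlbumID, ReleaseYear}.
{AlbumID, Country, Duration, ProducerID, ReleaseYear}: {ReleaseYear} determines {Country, ReleaseYear} here but is not a superkey — split on ReleaseYear → Country, giving {Country, ReleaseYear} and {AlbumID, Duration, ProducerID, ReleaseYear}.
{Country, ReleaseYear}: every determinant is a superkey — BCNF.
{AlbumID, Duration, ProducerID, ReleaseYear}: {Duration} determines {Duration, ProducerID} here but is not a superkey — split on Duration → ProducerID, giving {Duration, ProducerID} and {AlbumID, Duration, ReleaseYear}.
{Duration, ProducerID}: every determinant is a superkey — BCNF.
{AlbumID, Duration, ReleaseYear}: every determinant is a superkey — BCNF.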